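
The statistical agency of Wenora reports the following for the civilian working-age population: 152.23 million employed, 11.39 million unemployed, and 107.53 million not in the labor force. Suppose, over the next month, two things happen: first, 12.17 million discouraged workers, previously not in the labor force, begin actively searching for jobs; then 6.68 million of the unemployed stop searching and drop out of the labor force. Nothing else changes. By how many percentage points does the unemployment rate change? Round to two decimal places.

Initially, labor force = 152.23 + 11.39 = 163.62 million, so u = 11.39/163.62 = 6.96%.
After the first change, unemployed and labor force both rise by 12.17 → E = 152.23, U = 23.56, labor force = 175.79 million.
After the second change, unemployed and labor force both fall by 6.68 → E = 152.23, U = 16.88, labor force = 169.11 million.
New unemployment rate = 16.88 / 169.11 = 9.98%.
Change = 9.98% − 6.96% = +3.02 percentage points.

The unemployment rate changes by +3.02 percentage points.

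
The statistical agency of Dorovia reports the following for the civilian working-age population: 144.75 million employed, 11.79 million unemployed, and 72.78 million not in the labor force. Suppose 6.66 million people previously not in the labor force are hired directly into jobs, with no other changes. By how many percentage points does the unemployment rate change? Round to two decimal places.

Initially, labor force = 144.75 + 11.79 = 156.54 million, so u = 11.79/156.54 = 7.53%.
After the change, employed and labor force both rise by 6.66; unemployed unchanged → E = 151.41, U = 11.79, labor force = 163.20 million.
New unemployment rate = 11.79 / 163.20 = 7.22%.
Change = 7.22% − 7.53% = −0.31 percentage points.

The unemployment rate changes by −0.31 percentage points.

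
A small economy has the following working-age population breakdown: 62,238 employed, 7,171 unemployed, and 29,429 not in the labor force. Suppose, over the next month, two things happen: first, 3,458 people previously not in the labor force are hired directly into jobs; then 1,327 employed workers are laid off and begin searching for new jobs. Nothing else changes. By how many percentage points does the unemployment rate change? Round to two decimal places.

Initially, labor force = 62,238 + 7,171 = 69,409, so u = 7,171/69,409 = 10.33%.
After the first change, employed and labor force both rise by 3,458; unemployed unchanged → E = 65,696, U = 7,171, labor force = 72,867.
After the second change, employed falls and unemployed rises by 1,327; labor force unchanged → E = 64,369, U = 8,498, labor force = 72,867.
New unemployment rate = 8,498 / 72,867 = 11.66%.
Change = 11.66% − 10.33% = +1.33 percentage points.

The unemployment rate changes by +1.33 percentage points.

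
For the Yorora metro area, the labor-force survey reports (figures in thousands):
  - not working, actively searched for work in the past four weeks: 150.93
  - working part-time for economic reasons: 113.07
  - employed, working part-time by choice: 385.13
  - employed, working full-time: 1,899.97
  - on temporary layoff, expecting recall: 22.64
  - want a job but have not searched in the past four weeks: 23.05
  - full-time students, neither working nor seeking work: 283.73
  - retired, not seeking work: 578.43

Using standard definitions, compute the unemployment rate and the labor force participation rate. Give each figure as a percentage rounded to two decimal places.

Employed = 113.07 + 385.13 + 1,899.97 = 2,398.17 thousand (anyone who worked, including part-time for economic reasons, counts as employed).
Unemployed = 150.93 + 22.64 = 173.57 thousand (jobless and actively searching, or on temporary layoff).
Labor force = 2,398.17 + 173.57 = 2,571.74 thousand.
Not in labor force = 23.05 + 283.73 + 578.43 = 885.21 thousand (those not working and not actively searching are outside the labor force — including those who want a job but have given up searching).
Civilian working-age population = 2,571.74 + 885.21 = 3,456.95 thousand.
Unemployment rate = 173.57 / 2,571.74 = 6.75%.
Labor force participation rate = 2,571.74 / 3,456.95 = 74.39%.

Unemployment rate ≈ 6.75%; labor force participation rate ≈ 74.39%.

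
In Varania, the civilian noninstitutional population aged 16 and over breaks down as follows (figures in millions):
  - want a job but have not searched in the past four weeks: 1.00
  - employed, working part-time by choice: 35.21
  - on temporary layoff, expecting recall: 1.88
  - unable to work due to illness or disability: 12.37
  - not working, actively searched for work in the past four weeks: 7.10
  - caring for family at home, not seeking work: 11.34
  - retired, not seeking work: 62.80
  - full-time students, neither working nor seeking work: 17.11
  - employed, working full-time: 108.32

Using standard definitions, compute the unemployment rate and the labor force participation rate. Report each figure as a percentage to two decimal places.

Employed = 35.21 + 108.32 = 143.53 million.
Unemployed = 1.88 + 7.10 = 8.98 million (jobless and actively searching, or on temporary layoff).
Labor force = 143.53 + 8.98 = 152.51 million.
Not in labor force = 1.00 + 12.37 + 11.34 + 62.80 + 17.11 = 104.62 million (those not working and not actively searching are outside the labor force — including those who want a job but have given up searching).
Civilian working-age population = 152.51 + 104.62 = 257.13 million.
Unemployment rate = 8.98 / 152.51 = 5.89%.
Labor force participation rate = 152.51 / 257.13 = 59.31%.

Unemployment rate ≈ 5.89%; labor force participation rate ≈ 59.31%.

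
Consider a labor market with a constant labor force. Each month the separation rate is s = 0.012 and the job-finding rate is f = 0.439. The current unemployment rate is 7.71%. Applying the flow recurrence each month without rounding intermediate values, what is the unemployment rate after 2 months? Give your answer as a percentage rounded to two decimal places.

Unemployment rate after two months ≈ 4.18%.

With a fixed labor force, u_{t+1} = u_t + s·(1−u_t) − f·u_t = u_t·(1−s−f) + s.
Here 1−s−f = 0.549 and s = 0.012.
u_1 = 0.077100 × 0.549 + 0.012 = 0.054328.
u_2 = 0.054328 × 0.549 + 0.012 = 0.041826.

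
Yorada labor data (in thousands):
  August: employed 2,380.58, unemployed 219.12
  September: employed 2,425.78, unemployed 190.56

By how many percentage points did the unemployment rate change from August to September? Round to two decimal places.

August: labor force = 2,380.58 + 219.12 = 2,599.70; u = 219.12/2,599.70 = 8.43%.
September: labor force = 2,425.78 + 190.56 = 2,616.34; u = 190.56/2,616.34 = 7.28%.
Change = 7.28% − 8.43% = −1.15 pp.

The unemployment rate changed by −1.15 percentage points.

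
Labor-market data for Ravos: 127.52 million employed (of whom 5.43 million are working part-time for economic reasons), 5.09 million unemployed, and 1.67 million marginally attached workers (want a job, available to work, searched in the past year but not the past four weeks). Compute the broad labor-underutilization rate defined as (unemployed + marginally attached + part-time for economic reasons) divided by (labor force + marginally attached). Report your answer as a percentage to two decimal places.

Labor force = 127.52 + 5.09 = 132.61 million.
Numerator = 5.09 + 1.67 + 5.43 = 12.19 million.
Denominator = 132.61 + 1.67 = 134.28 million.
Broad rate = 12.19 / 134.28 = 9.08%.

Broad underutilization rate ≈ 9.08%.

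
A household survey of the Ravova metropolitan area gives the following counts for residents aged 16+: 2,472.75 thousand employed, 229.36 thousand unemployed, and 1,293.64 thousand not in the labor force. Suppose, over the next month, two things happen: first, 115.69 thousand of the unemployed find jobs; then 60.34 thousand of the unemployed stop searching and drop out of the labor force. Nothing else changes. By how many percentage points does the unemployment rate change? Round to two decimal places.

The unemployment rate changes by −6.47 percentage points.

Initially, labor force = 2,472.75 + 229.36 = 2,702.11 thousand, so u = 229.36/2,702.11 = 8.49%.
After the first change, unemployed falls and employed rises by 115.69; labor force unchanged → E = 2,588.44, U = 113.67, labor force = 2,702.11 thousand.
After the second change, unemployed and labor force both fall by 60.34 → E = 2,588.44, U = 53.33, labor force = 2,641.77 thousand.
New unemployment rate = 53.33 / 2,641.77 = 2.02%.
Change = 2.02% − 8.49% = −6.47 percentage points.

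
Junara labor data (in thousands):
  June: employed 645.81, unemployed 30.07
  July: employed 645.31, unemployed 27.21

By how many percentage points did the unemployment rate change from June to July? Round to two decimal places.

June: labor force = 645.81 + 30.07 = 675.88; u = 30.07/675.88 = 4.45%.
July: labor force = 645.31 + 27.21 = 672.52; u = 27.21/672.52 = 4.05%.
Change = 4.05% − 4.45% = −0.40 pp.

The unemployment rate changed by −0.40 percentage points.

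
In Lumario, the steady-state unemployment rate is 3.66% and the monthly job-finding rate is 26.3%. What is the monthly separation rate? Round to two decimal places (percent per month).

Separation rate ≈ 1.00% per month.

From u* = s/(s+f): s = u·f/(1−u).
s = 0.0366 × 26.3 / (1 − 0.0366) = 0.9626 / 0.9634 ≈ 1.00% per month.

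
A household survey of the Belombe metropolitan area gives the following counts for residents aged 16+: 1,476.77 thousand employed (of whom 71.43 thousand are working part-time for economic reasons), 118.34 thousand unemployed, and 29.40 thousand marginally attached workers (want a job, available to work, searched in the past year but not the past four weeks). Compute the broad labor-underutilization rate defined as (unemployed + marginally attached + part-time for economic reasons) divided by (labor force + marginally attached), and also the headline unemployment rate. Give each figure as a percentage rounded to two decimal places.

Broad underutilization rate ≈ 13.49%; headline unemployment rate ≈ 7.42%.

Labor force = 1,476.77 + 118.34 = 1,595.11 thousand.
Numerator = 118.34 + 29.40 + 71.43 = 219.17 thousand.
Denominator = 1,595.11 + 29.40 = 1,624.51 thousand.
Broad rate = 219.17 / 1,624.51 = 13.49%.
Headline unemployment rate = 118.34 / 1,595.11 = 7.42%.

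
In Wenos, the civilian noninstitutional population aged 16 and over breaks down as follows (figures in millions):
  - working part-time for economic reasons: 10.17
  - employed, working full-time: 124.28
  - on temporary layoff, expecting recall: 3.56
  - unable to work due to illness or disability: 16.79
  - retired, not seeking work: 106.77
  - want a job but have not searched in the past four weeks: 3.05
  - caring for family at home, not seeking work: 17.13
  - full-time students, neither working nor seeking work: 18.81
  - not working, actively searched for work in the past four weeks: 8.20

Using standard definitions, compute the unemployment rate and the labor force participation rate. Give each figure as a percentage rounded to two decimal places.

Employed = 10.17 + 124.28 = 134.45 million (anyone who worked, including part-time for economic reasons, counts as employed).
Unemployed = 3.56 + 8.20 = 11.76 million (jobless and actively searching, or on temporary layoff).
Labor force = 134.45 + 11.76 = 146.21 million.
Not in labor force = 16.79 + 106.77 + 3.05 + 17.13 + 18.81 = 162.55 million (those not working and not actively searching are outside the labor force — including those who want a job but have given up searching).
Civilian working-age population = 146.21 + 162.55 = 308.76 million.
Unemployment rate = 11.76 / 146.21 = 8.04%.
Labor force participation rate = 146.21 / 308.76 = 47.35%.

Unemployment rate ≈ 8.04%; labor force participation rate ≈ 47.35%.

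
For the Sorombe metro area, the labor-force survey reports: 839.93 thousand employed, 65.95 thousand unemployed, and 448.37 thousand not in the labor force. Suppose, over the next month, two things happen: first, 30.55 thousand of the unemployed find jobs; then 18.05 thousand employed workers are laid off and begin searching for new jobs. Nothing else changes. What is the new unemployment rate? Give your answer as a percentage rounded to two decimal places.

New unemployment rate ≈ 5.90%.

Initially, labor force = 839.93 + 65.95 = 905.88 thousand, so u = 65.95/905.88 = 7.28%.
After the first change, unemployed falls and employed rises by 30.55; labor force unchanged → E = 870.48, U = 35.40, labor force = 905.88 thousand.
After the second change, employed falls and unemployed rises by 18.05; labor force unchanged → E = 852.43, U = 53.45, labor force = 905.88 thousand.
New unemployment rate = 53.45 / 905.88 = 5.90%.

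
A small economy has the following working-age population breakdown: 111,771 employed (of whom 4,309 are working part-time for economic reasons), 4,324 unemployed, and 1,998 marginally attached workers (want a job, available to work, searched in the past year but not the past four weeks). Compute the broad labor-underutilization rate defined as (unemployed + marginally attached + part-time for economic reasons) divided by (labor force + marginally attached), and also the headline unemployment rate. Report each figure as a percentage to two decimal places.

Broad underutilization rate ≈ 9.00%; headline unemployment rate ≈ 3.72%.

Labor force = 111,771 + 4,324 = 116,095.
Numerator = 4,324 + 1,998 + 4,309 = 10,631.
Denominator = 116,095 + 1,998 = 118,093.
Broad rate = 10,631 / 118,093 = 9.00%.
Headline unemployment rate = 4,324 / 116,095 = 3.72%.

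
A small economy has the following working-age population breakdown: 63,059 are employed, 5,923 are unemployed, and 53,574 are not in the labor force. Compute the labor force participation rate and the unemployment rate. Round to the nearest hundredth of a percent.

Labor force = employed + unemployed = 63,059 + 5,923 = 68,982.
Working-age population = 68,982 + 53,574 = 122,556.
Unemployment rate = 5,923 / 68,982 = 8.59%.
Labor force participation rate = 68,982 / 122,556 = 56.29%.

Labor force participation rate ≈ 56.29%; unemployment rate ≈ 8.59%.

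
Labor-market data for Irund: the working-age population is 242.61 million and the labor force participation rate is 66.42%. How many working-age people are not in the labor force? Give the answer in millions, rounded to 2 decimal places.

About 81.47 million are not in the labor force.

Share not in the labor force = 1 − 0.6642 = 0.3358.
Not in labor force = 0.3358 × 242.61 ≈ 81.47 million.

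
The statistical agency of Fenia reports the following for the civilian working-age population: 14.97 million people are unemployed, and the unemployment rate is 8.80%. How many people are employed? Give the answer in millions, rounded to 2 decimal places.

About 155.14 million are employed.

Labor force = U / u = 14.97 / 0.0880 ≈ 170.11 million.
Employed = labor force − unemployed = 170.11 − 14.97 = 155.14 million.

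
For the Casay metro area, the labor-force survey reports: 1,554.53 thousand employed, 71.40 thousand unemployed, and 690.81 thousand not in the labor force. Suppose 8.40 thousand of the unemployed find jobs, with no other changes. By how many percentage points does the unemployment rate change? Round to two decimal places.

The unemployment rate changes by −0.52 percentage points.

Initially, labor force = 1,554.53 + 71.40 = 1,625.93 thousand, so u = 71.40/1,625.93 = 4.39%.
After the change, unemployed falls and employed rises by 8.40; labor force unchanged → E = 1,562.93, U = 63.00, labor force = 1,625.93 thousand.
New unemployment rate = 63.00 / 1,625.93 = 3.87%.
Change = 3.87% − 4.39% = −0.52 percentage points.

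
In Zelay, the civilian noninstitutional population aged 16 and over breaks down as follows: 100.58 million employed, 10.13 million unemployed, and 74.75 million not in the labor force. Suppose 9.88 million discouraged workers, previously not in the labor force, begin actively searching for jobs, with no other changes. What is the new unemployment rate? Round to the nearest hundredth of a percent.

New unemployment rate ≈ 16.59%.

Initially, labor force = 100.58 + 10.13 = 110.71 million, so u = 10.13/110.71 = 9.15%.
After the change, unemployed and labor force both rise by 9.88 → E = 100.58, U = 20.01, labor force = 120.59 million.
New unemployment rate = 20.01 / 120.59 = 16.59%.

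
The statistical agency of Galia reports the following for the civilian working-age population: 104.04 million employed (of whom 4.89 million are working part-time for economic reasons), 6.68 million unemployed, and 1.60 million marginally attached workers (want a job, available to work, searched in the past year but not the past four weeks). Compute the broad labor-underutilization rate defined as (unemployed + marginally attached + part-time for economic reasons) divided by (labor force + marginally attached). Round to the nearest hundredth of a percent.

Labor force = 104.04 + 6.68 = 110.72 million.
Numerator = 6.68 + 1.60 + 4.89 = 13.17 million.
Denominator = 110.72 + 1.60 = 112.32 million.
Broad rate = 13.17 / 112.32 = 11.73%.

Broad underutilization rate ≈ 11.73%.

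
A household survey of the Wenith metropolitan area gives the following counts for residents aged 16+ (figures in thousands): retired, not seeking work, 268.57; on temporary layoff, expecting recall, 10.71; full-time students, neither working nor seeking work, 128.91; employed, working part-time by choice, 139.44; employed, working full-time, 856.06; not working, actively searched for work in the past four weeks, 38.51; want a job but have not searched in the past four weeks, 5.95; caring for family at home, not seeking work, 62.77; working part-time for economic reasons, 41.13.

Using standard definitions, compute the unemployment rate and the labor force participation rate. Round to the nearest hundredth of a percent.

Unemployment rate ≈ 4.53%; labor force participation rate ≈ 69.96%.

Employed = 139.44 + 856.06 + 41.13 = 1,036.63 thousand (anyone who worked, including part-time for economic reasons, counts as employed).
Unemployed = 10.71 + 38.51 = 49.22 thousand (jobless and actively searching, or on temporary layoff).
Labor force = 1,036.63 + 49.22 = 1,085.85 thousand.
Not in labor force = 268.57 + 128.91 + 5.95 + 62.77 = 466.20 thousand (those not working and not actively searching are outside the labor force — including those who want a job but have given up searching).
Civilian working-age population = 1,085.85 + 466.20 = 1,552.05 thousand.
Unemployment rate = 49.22 / 1,085.85 = 4.53%.
Labor force participation rate = 1,085.85 / 1,552.05 = 69.96%.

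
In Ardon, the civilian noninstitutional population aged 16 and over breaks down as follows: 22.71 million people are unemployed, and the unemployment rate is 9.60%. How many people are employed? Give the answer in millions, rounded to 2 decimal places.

Labor force = U / u = 22.71 / 0.0960 ≈ 236.56 million.
Employed = labor force − unemployed = 236.56 − 22.71 = 213.85 million.

About 213.85 million are employed.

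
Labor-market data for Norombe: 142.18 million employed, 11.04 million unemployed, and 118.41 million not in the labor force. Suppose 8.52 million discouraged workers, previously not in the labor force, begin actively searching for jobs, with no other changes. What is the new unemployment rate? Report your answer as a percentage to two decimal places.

New unemployment rate ≈ 12.09%.

Initially, labor force = 142.18 + 11.04 = 153.22 million, so u = 11.04/153.22 = 7.21%.
After the change, unemployed and labor force both rise by 8.52 → E = 142.18, U = 19.56, labor force = 161.74 million.
New unemployment rate = 19.56 / 161.74 = 12.09%.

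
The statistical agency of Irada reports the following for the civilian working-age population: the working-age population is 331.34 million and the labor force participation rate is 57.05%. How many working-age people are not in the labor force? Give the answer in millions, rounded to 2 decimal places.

Share not in the labor force = 1 − 0.5705 = 0.4295.
Not in labor force = 0.4295 × 331.34 ≈ 142.31 million.

About 142.31 million are not in the labor force.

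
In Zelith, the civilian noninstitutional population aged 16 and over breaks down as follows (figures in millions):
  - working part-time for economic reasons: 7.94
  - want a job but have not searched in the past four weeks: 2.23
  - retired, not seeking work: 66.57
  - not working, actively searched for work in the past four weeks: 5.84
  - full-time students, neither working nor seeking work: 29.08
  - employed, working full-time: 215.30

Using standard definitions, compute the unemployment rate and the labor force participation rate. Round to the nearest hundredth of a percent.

Employed = 7.94 + 215.30 = 223.24 million (anyone who worked, including part-time for economic reasons, counts as employed).
Unemployed = 5.84 million.
Labor force = 223.24 + 5.84 = 229.08 million.
Not in labor force = 2.23 + 66.57 + 29.08 = 97.88 million (those not working and not actively searching are outside the labor force — including those who want a job but have given up searching).
Civilian working-age population = 229.08 + 97.88 = 326.96 million.
Unemployment rate = 5.84 / 229.08 = 2.55%.
Labor force participation rate = 229.08 / 326.96 = 70.06%.

Unemployment rate ≈ 2.55%; labor force participation rate ≈ 70.06%.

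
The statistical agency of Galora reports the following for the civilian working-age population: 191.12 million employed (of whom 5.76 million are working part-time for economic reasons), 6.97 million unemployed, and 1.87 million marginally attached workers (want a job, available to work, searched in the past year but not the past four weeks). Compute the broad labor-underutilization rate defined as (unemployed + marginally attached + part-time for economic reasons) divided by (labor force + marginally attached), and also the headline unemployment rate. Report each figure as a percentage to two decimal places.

Labor force = 191.12 + 6.97 = 198.09 million.
Numerator = 6.97 + 1.87 + 5.76 = 14.60 million.
Denominator = 198.09 + 1.87 = 199.96 million.
Broad rate = 14.60 / 199.96 = 7.30%.
Headline unemployment rate = 6.97 / 198.09 = 3.52%.

Broad underutilization rate ≈ 7.30%; headline unemployment rate ≈ 3.52%.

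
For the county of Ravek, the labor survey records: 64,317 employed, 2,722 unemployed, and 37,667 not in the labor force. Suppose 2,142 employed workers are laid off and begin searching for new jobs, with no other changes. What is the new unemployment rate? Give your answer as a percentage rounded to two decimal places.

Initially, labor force = 64,317 + 2,722 = 67,039, so u = 2,722/67,039 = 4.06%.
After the change, employed falls and unemployed rises by 2,142; labor force unchanged → E = 62,175, U = 4,864, labor force = 67,039.
New unemployment rate = 4,864 / 67,039 = 7.26%.

New unemployment rate ≈ 7.26%.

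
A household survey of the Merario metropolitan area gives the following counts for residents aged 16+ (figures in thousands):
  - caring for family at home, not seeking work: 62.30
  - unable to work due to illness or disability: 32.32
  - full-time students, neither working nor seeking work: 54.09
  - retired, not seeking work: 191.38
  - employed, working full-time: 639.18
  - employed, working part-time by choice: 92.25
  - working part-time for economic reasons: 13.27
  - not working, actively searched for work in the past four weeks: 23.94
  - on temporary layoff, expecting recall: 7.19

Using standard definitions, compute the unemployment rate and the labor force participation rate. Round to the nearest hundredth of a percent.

Unemployment rate ≈ 4.01%; labor force participation rate ≈ 69.52%.

Employed = 639.18 + 92.25 + 13.27 = 744.70 thousand (anyone who worked, including part-time for economic reasons, counts as employed).
Unemployed = 23.94 + 7.19 = 31.13 thousand (jobless and actively searching, or on temporary layoff).
Labor force = 744.70 + 31.13 = 775.83 thousand.
Not in labor force = 62.30 + 32.32 + 54.09 + 191.38 = 340.09 thousand (those not working and not actively searching are outside the labor force).
Civilian working-age population = 775.83 + 340.09 = 1,115.92 thousand.
Unemployment rate = 31.13 / 775.83 = 4.01%.
Labor force participation rate = 775.83 / 1,115.92 = 69.52%.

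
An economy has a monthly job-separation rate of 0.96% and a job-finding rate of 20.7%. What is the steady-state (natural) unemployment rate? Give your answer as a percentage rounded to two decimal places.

At steady state the flows balance: s·E = f·U, so U/(E+U) = s/(s+f).
u* = 0.96 / (0.96 + 20.7) = 0.96 / 21.66 = 4.43%.

Steady-state unemployment rate ≈ 4.43%.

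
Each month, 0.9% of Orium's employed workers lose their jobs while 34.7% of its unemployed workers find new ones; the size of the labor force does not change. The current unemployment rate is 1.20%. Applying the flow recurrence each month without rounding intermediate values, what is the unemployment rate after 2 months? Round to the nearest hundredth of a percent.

Unemployment rate after two months ≈ 1.98%.

With a fixed labor force, u_{t+1} = u_t + s·(1−u_t) − f·u_t = u_t·(1−s−f) + s.
Here 1−s−f = 0.644 and s = 0.009.
u_1 = 0.012000 × 0.644 + 0.009 = 0.016728.
u_2 = 0.016728 × 0.644 + 0.009 = 0.019773.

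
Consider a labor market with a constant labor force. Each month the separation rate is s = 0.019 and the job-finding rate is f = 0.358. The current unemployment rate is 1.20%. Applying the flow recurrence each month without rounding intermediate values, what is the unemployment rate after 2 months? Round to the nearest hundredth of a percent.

Unemployment rate after two months ≈ 3.55%.

With a fixed labor force, u_{t+1} = u_t + s·(1−u_t) − f·u_t = u_t·(1−s−f) + s.
Here 1−s−f = 0.623 and s = 0.019.
u_1 = 0.012000 × 0.623 + 0.019 = 0.026476.
u_2 = 0.026476 × 0.623 + 0.019 = 0.035495.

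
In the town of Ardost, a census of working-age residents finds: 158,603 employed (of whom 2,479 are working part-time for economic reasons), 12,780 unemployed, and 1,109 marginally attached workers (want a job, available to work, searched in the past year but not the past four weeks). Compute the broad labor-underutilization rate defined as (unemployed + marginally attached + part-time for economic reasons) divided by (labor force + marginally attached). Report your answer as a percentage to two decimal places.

Broad underutilization rate ≈ 9.49%.

Labor force = 158,603 + 12,780 = 171,383.
Numerator = 12,780 + 1,109 + 2,479 = 16,368.
Denominator = 171,383 + 1,109 = 172,492.
Broad rate = 16,368 / 172,492 = 9.49%.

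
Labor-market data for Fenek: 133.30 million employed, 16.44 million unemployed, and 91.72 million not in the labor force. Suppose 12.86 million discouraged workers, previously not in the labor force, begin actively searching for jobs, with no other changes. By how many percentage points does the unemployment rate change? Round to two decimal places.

Initially, labor force = 133.30 + 16.44 = 149.74 million, so u = 16.44/149.74 = 10.98%.
After the change, unemployed and labor force both rise by 12.86 → E = 133.30, U = 29.30, labor force = 162.60 million.
New unemployment rate = 29.30 / 162.60 = 18.02%.
Change = 18.02% − 10.98% = +7.04 percentage points.

The unemployment rate changes by +7.04 percentage points.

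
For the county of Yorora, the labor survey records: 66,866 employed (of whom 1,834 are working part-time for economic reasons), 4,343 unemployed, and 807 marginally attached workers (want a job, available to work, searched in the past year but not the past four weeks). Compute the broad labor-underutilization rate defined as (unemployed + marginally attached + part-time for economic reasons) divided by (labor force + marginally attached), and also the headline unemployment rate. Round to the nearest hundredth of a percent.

Broad underutilization rate ≈ 9.70%; headline unemployment rate ≈ 6.10%.

Labor force = 66,866 + 4,343 = 71,209.
Numerator = 4,343 + 807 + 1,834 = 6,984.
Denominator = 71,209 + 807 = 72,016.
Broad rate = 6,984 / 72,016 = 9.70%.
Headline unemployment rate = 4,343 / 71,209 = 6.10%.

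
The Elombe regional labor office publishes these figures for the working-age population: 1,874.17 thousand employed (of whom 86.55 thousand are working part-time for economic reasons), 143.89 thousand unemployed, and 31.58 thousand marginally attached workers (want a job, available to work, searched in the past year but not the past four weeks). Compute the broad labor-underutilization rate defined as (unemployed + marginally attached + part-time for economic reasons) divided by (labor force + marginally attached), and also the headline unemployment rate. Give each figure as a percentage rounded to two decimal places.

Broad underutilization rate ≈ 12.78%; headline unemployment rate ≈ 7.13%.

Labor force = 1,874.17 + 143.89 = 2,018.06 thousand.
Numerator = 143.89 + 31.58 + 86.55 = 262.02 thousand.
Denominator = 2,018.06 + 31.58 = 2,049.64 thousand.
Broad rate = 262.02 / 2,049.64 = 12.78%.
Headline unemployment rate = 143.89 / 2,018.06 = 7.13%.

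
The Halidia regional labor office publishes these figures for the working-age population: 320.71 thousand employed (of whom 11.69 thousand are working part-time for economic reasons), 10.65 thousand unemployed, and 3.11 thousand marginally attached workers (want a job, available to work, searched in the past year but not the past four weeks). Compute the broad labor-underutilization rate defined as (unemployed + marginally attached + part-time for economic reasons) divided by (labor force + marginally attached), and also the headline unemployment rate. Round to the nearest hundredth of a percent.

Labor force = 320.71 + 10.65 = 331.36 thousand.
Numerator = 10.65 + 3.11 + 11.69 = 25.45 thousand.
Denominator = 331.36 + 3.11 = 334.47 thousand.
Broad rate = 25.45 / 334.47 = 7.61%.
Headline unemployment rate = 10.65 / 331.36 = 3.21%.

Broad underutilization rate ≈ 7.61%; headline unemployment rate ≈ 3.21%.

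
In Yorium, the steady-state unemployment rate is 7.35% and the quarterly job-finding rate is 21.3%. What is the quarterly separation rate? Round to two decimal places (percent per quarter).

From u* = s/(s+f): s = u·f/(1−u).
s = 0.0735 × 21.3 / (1 − 0.0735) = 1.5655 / 0.9265 ≈ 1.69% per quarter.

Separation rate ≈ 1.69% per quarter.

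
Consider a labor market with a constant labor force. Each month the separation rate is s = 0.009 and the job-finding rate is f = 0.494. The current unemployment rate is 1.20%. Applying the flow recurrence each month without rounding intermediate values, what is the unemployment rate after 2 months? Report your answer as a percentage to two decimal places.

With a fixed labor force, u_{t+1} = u_t + s·(1−u_t) − f·u_t = u_t·(1−s−f) + s.
Here 1−s−f = 0.497 and s = 0.009.
u_1 = 0.012000 × 0.497 + 0.009 = 0.014964.
u_2 = 0.014964 × 0.497 + 0.009 = 0.016437.

Unemployment rate after two months ≈ 1.64%.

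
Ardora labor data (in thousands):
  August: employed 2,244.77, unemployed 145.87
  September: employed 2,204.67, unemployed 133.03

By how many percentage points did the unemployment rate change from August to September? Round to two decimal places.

The unemployment rate changed by −0.41 percentage points.

August: labor force = 2,244.77 + 145.87 = 2,390.64; u = 145.87/2,390.64 = 6.10%.
September: labor force = 2,204.67 + 133.03 = 2,337.70; u = 133.03/2,337.70 = 5.69%.
Change = 5.69% − 6.10% = −0.41 pp.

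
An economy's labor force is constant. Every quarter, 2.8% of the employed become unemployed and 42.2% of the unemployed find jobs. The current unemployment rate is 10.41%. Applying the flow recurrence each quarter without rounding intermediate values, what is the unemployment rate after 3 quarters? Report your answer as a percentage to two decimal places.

With a fixed labor force, u_{t+1} = u_t + s·(1−u_t) − f·u_t = u_t·(1−s−f) + s.
Here 1−s−f = 0.550 and s = 0.028.
u_1 = 0.104100 × 0.550 + 0.028 = 0.085255.
u_2 = 0.085255 × 0.550 + 0.028 = 0.074890.
u_3 = 0.074890 × 0.550 + 0.028 = 0.069190.

Unemployment rate after three quarters ≈ 6.92%.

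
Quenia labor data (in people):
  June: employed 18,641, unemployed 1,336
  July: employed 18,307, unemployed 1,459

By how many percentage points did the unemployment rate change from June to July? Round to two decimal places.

June: labor force = 18,641 + 1,336 = 19,977; u = 1,336/19,977 = 6.69%.
July: labor force = 18,307 + 1,459 = 19,766; u = 1,459/19,766 = 7.38%.
Change = 7.38% − 6.69% = +0.69 pp.

The unemployment rate changed by +0.69 percentage points.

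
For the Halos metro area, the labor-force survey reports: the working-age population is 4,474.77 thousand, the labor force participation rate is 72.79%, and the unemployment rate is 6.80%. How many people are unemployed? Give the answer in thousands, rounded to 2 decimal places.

About 221.49 thousand are unemployed.

Labor force = 0.7279 × 4,474.77 = 3,257.19 thousand.
Unemployed = 0.0680 × 3,257.19 ≈ 221.49 thousand.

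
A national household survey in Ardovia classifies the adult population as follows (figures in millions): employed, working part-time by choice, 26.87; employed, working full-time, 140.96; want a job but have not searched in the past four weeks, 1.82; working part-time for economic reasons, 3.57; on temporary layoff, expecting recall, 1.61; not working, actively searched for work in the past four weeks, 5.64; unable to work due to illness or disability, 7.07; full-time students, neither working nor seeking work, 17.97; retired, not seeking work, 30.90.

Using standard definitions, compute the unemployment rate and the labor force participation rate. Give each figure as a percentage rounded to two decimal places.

Employed = 26.87 + 140.96 + 3.57 = 171.40 million (anyone who worked, including part-time for economic reasons, counts as employed).
Unemployed = 1.61 + 5.64 = 7.25 million (jobless and actively searching, or on temporary layoff).
Labor force = 171.40 + 7.25 = 178.65 million.
Not in labor force = 1.82 + 7.07 + 17.97 + 30.90 = 57.76 million (those not working and not actively searching are outside the labor force — including those who want a job but have given up searching).
Civilian working-age population = 178.65 + 57.76 = 236.41 million.
Unemployment rate = 7.25 / 178.65 = 4.06%.
Labor force participation rate = 178.65 / 236.41 = 75.57%.

Unemployment rate ≈ 4.06%; labor force participation rate ≈ 75.57%.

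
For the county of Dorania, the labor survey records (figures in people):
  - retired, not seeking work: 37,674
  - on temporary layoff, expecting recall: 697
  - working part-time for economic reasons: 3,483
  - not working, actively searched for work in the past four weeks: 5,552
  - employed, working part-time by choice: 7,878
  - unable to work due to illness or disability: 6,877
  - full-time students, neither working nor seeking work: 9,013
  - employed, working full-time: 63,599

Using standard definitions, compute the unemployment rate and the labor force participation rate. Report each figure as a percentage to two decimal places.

Employed = 3,483 + 7,878 + 63,599 = 74,960 (anyone who worked, including part-time for economic reasons, counts as employed).
Unemployed = 697 + 5,552 = 6,249 (jobless and actively searching, or on temporary layoff).
Labor force = 74,960 + 6,249 = 81,209.
Not in labor force = 37,674 + 6,877 + 9,013 = 53,564 (those not working and not actively searching are outside the labor force).
Civilian working-age population = 81,209 + 53,564 = 134,773.
Unemployment rate = 6,249 / 81,209 = 7.69%.
Labor force participation rate = 81,209 / 134,773 = 60.26%.

Unemployment rate ≈ 7.69%; labor force participation rate ≈ 60.26%.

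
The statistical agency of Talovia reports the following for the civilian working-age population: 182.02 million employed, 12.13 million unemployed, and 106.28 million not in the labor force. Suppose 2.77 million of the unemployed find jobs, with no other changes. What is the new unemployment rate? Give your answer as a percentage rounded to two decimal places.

New unemployment rate ≈ 4.82%.

Initially, labor force = 182.02 + 12.13 = 194.15 million, so u = 12.13/194.15 = 6.25%.
After the change, unemployed falls and employed rises by 2.77; labor force unchanged → E = 184.79, U = 9.36, labor force = 194.15 million.
New unemployment rate = 9.36 / 194.15 = 4.82%.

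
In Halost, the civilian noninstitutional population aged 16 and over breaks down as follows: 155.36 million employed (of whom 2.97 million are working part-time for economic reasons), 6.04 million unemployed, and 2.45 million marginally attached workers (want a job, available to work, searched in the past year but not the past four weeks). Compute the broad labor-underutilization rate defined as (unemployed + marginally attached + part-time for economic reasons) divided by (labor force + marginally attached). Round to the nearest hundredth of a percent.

Broad underutilization rate ≈ 6.99%.

Labor force = 155.36 + 6.04 = 161.40 million.
Numerator = 6.04 + 2.45 + 2.97 = 11.46 million.
Denominator = 161.40 + 2.45 = 163.85 million.
Broad rate = 11.46 / 163.85 = 6.99%.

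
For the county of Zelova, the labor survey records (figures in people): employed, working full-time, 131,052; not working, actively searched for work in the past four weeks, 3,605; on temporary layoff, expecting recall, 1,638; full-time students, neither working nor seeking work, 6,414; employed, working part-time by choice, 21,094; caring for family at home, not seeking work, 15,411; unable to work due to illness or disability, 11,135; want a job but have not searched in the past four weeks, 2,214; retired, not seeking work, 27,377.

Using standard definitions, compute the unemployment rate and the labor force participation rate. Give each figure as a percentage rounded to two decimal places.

Employed = 131,052 + 21,094 = 152,146.
Unemployed = 3,605 + 1,638 = 5,243 (jobless and actively searching, or on temporary layoff).
Labor force = 152,146 + 5,243 = 157,389.
Not in labor force = 6,414 + 15,411 + 11,135 + 2,214 + 27,377 = 62,551 (those not working and not actively searching are outside the labor force — including those who want a job but have given up searching).
Civilian working-age population = 157,389 + 62,551 = 219,940.
Unemployment rate = 5,243 / 157,389 = 3.33%.
Labor force participation rate = 157,389 / 219,940 = 71.56%.

Unemployment rate ≈ 3.33%; labor force participation rate ≈ 71.56%.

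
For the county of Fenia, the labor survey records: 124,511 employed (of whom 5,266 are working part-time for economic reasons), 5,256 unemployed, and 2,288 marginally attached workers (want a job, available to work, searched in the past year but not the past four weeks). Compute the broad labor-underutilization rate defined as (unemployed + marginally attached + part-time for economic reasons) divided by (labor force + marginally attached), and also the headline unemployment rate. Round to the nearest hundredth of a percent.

Labor force = 124,511 + 5,256 = 129,767.
Numerator = 5,256 + 2,288 + 5,266 = 12,810.
Denominator = 129,767 + 2,288 = 132,055.
Broad rate = 12,810 / 132,055 = 9.70%.
Headline unemployment rate = 5,256 / 129,767 = 4.05%.

Broad underutilization rate ≈ 9.70%; headline unemployment rate ≈ 4.05%.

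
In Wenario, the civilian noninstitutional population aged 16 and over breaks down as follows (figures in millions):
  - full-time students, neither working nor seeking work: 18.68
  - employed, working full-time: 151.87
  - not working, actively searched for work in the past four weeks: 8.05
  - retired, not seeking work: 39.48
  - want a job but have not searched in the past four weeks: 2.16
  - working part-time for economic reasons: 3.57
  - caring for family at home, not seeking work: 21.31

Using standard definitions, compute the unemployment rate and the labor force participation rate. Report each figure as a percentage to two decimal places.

Employed = 151.87 + 3.57 = 155.44 million (anyone who worked, including part-time for economic reasons, counts as employed).
Unemployed = 8.05 million.
Labor force = 155.44 + 8.05 = 163.49 million.
Not in labor force = 18.68 + 39.48 + 2.16 + 21.31 = 81.63 million (those not working and not actively searching are outside the labor force — including those who want a job but have given up searching).
Civilian working-age population = 163.49 + 81.63 = 245.12 million.
Unemployment rate = 8.05 / 163.49 = 4.92%.
Labor force participation rate = 163.49 / 245.12 = 66.70%.

Unemployment rate ≈ 4.92%; labor force participation rate ≈ 66.70%.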